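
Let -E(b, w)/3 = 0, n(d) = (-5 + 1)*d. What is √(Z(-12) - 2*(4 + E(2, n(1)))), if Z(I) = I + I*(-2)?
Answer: 2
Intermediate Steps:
n(d) = -4*d
E(b, w) = 0 (E(b, w) = -3*0 = 0)
Z(I) = -I (Z(I) = I - 2*I = -I)
√(Z(-12) - 2*(4 + E(2, n(1)))) = √(-1*(-12) - 2*(4 + 0)) = √(12 - 2*4) = √(12 - 8) = √4 = 2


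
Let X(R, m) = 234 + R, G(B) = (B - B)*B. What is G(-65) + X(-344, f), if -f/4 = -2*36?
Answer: -110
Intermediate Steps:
G(B) = 0 (G(B) = 0*B = 0)
f = 288 (f = -(-8)*36 = -4*(-72) = 288)
G(-65) + X(-344, f) = 0 + (234 - 344) = 0 - 110 = -110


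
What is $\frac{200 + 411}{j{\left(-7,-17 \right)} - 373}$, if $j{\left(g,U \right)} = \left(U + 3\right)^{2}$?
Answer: $- \frac{611}{177} \approx -3.452$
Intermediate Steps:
$j{\left(g,U \right)} = \left(3 + U\right)^{2}$
$\frac{200 + 411}{j{\left(-7,-17 \right)} - 373} = \frac{200 + 411}{\left(3 - 17\right)^{2} - 373} = \frac{611}{\left(-14\right)^{2} - 373} = \frac{611}{196 - 373} = \frac{611}{-177} = 611 \left(- \frac{1}{177}\right) = - \frac{611}{177}$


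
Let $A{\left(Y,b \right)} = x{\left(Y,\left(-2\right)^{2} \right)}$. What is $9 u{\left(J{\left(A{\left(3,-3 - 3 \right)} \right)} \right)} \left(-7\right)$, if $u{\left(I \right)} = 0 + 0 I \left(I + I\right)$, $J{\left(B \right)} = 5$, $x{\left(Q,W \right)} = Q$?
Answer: $0$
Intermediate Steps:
$A{\left(Y,b \right)} = Y$
$u{\left(I \right)} = 0$ ($u{\left(I \right)} = 0 + 0 I 2 I = 0 + 0 \cdot 2 I^{2} = 0 + 0 = 0$)
$9 u{\left(J{\left(A{\left(3,-3 - 3 \right)} \right)} \right)} \left(-7\right) = 9 \cdot 0 \left(-7\right) = 0 \left(-7\right) = 0$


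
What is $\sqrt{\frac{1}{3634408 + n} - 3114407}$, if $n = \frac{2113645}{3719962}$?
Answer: $\frac{15 i \sqrt{2530098045271790492039591160013}}{13519861766141} \approx 1764.8 i$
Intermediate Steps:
$n = \frac{2113645}{3719962}$ ($n = 2113645 \cdot \frac{1}{3719962} = \frac{2113645}{3719962} \approx 0.56819$)
$\sqrt{\frac{1}{3634408 + n} - 3114407} = \sqrt{\frac{1}{3634408 + \frac{2113645}{3719962}} - 3114407} = \sqrt{\frac{1}{\frac{13519861766141}{3719962}} - 3114407} = \sqrt{\frac{3719962}{13519861766141} - 3114407} = \sqrt{- \frac{42106352123498173425}{13519861766141}} = \frac{15 i \sqrt{2530098045271790492039591160013}}{13519861766141}$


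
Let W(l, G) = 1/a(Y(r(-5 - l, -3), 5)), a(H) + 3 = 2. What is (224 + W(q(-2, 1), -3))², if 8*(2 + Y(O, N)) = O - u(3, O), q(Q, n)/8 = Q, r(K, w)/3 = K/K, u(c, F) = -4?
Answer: 49729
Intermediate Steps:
r(K, w) = 3 (r(K, w) = 3*(K/K) = 3*1 = 3)
q(Q, n) = 8*Q
Y(O, N) = -3/2 + O/8 (Y(O, N) = -2 + (O - 1*(-4))/8 = -2 + (O + 4)/8 = -2 + (4 + O)/8 = -2 + (½ + O/8) = -3/2 + O/8)
a(H) = -1 (a(H) = -3 + 2 = -1)
W(l, G) = -1 (W(l, G) = 1/(-1) = -1)
(224 + W(q(-2, 1), -3))² = (224 - 1)² = 223² = 49729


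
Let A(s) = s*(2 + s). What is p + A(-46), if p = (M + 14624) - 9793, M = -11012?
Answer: -4157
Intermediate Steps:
p = -6181 (p = (-11012 + 14624) - 9793 = 3612 - 9793 = -6181)
p + A(-46) = -6181 - 46*(2 - 46) = -6181 - 46*(-44) = -6181 + 2024 = -4157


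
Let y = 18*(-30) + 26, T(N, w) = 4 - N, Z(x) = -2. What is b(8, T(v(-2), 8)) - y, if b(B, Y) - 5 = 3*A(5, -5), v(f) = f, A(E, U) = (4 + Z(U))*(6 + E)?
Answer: 585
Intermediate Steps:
A(E, U) = 12 + 2*E (A(E, U) = (4 - 2)*(6 + E) = 2*(6 + E) = 12 + 2*E)
b(B, Y) = 71 (b(B, Y) = 5 + 3*(12 + 2*5) = 5 + 3*(12 + 10) = 5 + 3*22 = 5 + 66 = 71)
y = -514 (y = -540 + 26 = -514)
b(8, T(v(-2), 8)) - y = 71 - 1*(-514) = 71 + 514 = 585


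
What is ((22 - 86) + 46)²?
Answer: 324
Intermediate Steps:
((22 - 86) + 46)² = (-64 + 46)² = (-18)² = 324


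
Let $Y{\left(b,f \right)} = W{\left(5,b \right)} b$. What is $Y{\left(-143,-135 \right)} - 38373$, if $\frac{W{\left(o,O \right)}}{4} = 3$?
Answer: $-40089$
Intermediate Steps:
$W{\left(o,O \right)} = 12$ ($W{\left(o,O \right)} = 4 \cdot 3 = 12$)
$Y{\left(b,f \right)} = 12 b$
$Y{\left(-143,-135 \right)} - 38373 = 12 \left(-143\right) - 38373 = -1716 - 38373 = -40089$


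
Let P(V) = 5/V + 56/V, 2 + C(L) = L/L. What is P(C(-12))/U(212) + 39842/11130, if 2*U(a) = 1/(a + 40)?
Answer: -171070439/5565 ≈ -30740.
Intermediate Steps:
C(L) = -1 (C(L) = -2 + L/L = -2 + 1 = -1)
U(a) = 1/(2*(40 + a)) (U(a) = 1/(2*(a + 40)) = 1/(2*(40 + a)))
P(V) = 61/V
P(C(-12))/U(212) + 39842/11130 = (61/(-1))/((1/(2*(40 + 212)))) + 39842/11130 = (61*(-1))/(((½)/252)) + 39842*(1/11130) = -61/((½)*(1/252)) + 19921/5565 = -61/1/504 + 19921/5565 = -61*504 + 19921/5565 = -30744 + 19921/5565 = -171070439/5565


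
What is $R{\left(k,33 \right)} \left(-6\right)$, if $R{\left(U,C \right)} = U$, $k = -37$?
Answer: $222$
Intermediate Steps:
$R{\left(k,33 \right)} \left(-6\right) = \left(-37\right) \left(-6\right) = 222$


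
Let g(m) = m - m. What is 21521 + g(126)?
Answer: 21521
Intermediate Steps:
g(m) = 0
21521 + g(126) = 21521 + 0 = 21521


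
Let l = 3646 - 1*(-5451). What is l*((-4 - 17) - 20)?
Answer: -372977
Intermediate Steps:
l = 9097 (l = 3646 + 5451 = 9097)
l*((-4 - 17) - 20) = 9097*((-4 - 17) - 20) = 9097*(-21 - 20) = 9097*(-41) = -372977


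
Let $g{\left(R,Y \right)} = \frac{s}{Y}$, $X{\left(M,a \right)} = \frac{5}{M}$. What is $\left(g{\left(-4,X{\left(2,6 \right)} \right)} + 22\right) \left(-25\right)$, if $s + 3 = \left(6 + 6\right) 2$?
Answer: $-760$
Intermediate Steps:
$s = 21$ ($s = -3 + \left(6 + 6\right) 2 = -3 + 12 \cdot 2 = -3 + 24 = 21$)
$g{\left(R,Y \right)} = \frac{21}{Y}$
$\left(g{\left(-4,X{\left(2,6 \right)} \right)} + 22\right) \left(-25\right) = \left(\frac{21}{5 \cdot \frac{1}{2}} + 22\right) \left(-25\right) = \left(\frac{21}{\frac{5}{2}} + 22\right) \left(-25\right) = \left(21 \cdot \frac{2}{5} + 22\right) \left(-25\right) = \left(\frac{42}{5} + 22\right) \left(-25\right) = \frac{152}{5} \left(-25\right) = -760$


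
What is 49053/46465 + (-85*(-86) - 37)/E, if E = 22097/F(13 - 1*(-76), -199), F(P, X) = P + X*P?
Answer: -5954093786649/1026737105 ≈ -5799.0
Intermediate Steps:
F(P, X) = P + P*X
E = -22097/17622 (E = 22097/(((13 - 1*(-76))*(1 - 199))) = 22097/(((13 + 76)*(-198))) = 22097/((89*(-198))) = 22097/(-17622) = 22097*(-1/17622) = -22097/17622 ≈ -1.2539)
49053/46465 + (-85*(-86) - 37)/E = 49053/46465 + (-85*(-86) - 37)/(-22097/17622) = 49053*(1/46465) + (7310 - 37)*(-17622/22097) = 49053/46465 + 7273*(-17622/22097) = 49053/46465 - 128164806/22097 = -5954093786649/1026737105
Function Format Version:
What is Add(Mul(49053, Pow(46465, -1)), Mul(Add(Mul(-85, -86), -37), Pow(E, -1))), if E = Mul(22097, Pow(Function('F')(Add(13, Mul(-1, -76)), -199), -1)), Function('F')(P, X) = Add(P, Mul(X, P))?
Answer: Rational(-5954093786649, 1026737105) ≈ -5799.0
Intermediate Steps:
Function('F')(P, X) = Add(P, Mul(P, X))
E = Rational(-22097, 17622) (E = Mul(22097, Pow(Mul(Add(13, Mul(-1, -76)), Add(1, -199)), -1)) = Mul(22097, Pow(Mul(Add(13, 76), -198), -1)) = Mul(22097, Pow(Mul(89, -198), -1)) = Mul(22097, Pow(-17622, -1)) = Mul(22097, Rational(-1, 17622)) = Rational(-22097, 17622) ≈ -1.2539)
Add(Mul(49053, Pow(46465, -1)), Mul(Add(Mul(-85, -86), -37), Pow(E, -1))) = Add(Mul(49053, Pow(46465, -1)), Mul(Add(Mul(-85, -86), -37), Pow(Rational(-22097, 17622), -1))) = Add(Mul(49053, Rational(1, 46465)), Mul(Add(7310, -37), Rational(-17622, 22097))) = Add(Rational(49053, 46465), Mul(7273, Rational(-17622, 22097))) = Add(Rational(49053, 46465), Rational(-128164806, 22097)) = Rational(-5954093786649, 1026737105)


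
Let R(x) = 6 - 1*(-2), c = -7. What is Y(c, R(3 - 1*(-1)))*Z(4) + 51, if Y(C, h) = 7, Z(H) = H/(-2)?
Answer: 37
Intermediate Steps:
R(x) = 8 (R(x) = 6 + 2 = 8)
Z(H) = -H/2 (Z(H) = H*(-1/2) = -H/2)
Y(c, R(3 - 1*(-1)))*Z(4) + 51 = 7*(-1/2*4) + 51 = 7*(-2) + 51 = -14 + 51 = 37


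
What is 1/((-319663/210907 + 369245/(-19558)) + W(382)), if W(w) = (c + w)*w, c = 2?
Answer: 4124919106/604992005496759 ≈ 6.8181e-6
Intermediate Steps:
W(w) = w*(2 + w) (W(w) = (2 + w)*w = w*(2 + w))
1/((-319663/210907 + 369245/(-19558)) + W(382)) = 1/((-319663/210907 + 369245/(-19558)) + 382*(2 + 382)) = 1/((-319663*1/210907 + 369245*(-1/19558)) + 382*384) = 1/((-319663/210907 - 369245/19558) + 146688) = 1/(-84128324169/4124919106 + 146688) = 1/(604992005496759/4124919106) = 4124919106/604992005496759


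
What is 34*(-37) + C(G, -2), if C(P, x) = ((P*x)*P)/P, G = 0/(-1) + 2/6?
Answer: -3776/3 ≈ -1258.7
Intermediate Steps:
G = ⅓ (G = 0*(-1) + 2*(⅙) = 0 + ⅓ = ⅓ ≈ 0.33333)
C(P, x) = P*x (C(P, x) = (x*P²)/P = P*x)
34*(-37) + C(G, -2) = 34*(-37) + (⅓)*(-2) = -1258 - ⅔ = -3776/3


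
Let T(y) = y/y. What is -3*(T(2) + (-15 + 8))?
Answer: 18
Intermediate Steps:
T(y) = 1
-3*(T(2) + (-15 + 8)) = -3*(1 + (-15 + 8)) = -3*(1 - 7) = -3*(-6) = 18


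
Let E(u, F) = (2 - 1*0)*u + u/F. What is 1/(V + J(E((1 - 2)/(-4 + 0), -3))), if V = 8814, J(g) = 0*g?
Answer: 1/8814 ≈ 0.00011346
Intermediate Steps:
E(u, F) = 2*u + u/F (E(u, F) = (2 + 0)*u + u/F = 2*u + u/F)
J(g) = 0
1/(V + J(E((1 - 2)/(-4 + 0), -3))) = 1/(8814 + 0) = 1/8814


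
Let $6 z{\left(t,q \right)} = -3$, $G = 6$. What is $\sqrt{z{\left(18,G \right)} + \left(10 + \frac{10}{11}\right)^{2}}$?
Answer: $\frac{\sqrt{57358}}{22} \approx 10.886$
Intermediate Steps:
$z{\left(t,q \right)} = - \frac{1}{2}$ ($z{\left(t,q \right)} = \frac{1}{6} \left(-3\right) = - \frac{1}{2}$)
$\sqrt{z{\left(18,G \right)} + \left(10 + \frac{10}{11}\right)^{2}} = \sqrt{- \frac{1}{2} + \left(10 + \frac{10}{11}\right)^{2}} = \sqrt{- \frac{1}{2} + \left(\frac{120}{11}\right)^{2}} = \sqrt{- \frac{1}{2} + \frac{14400}{121}} = \sqrt{\frac{28679}{242}} = \frac{\sqrt{57358}}{22}$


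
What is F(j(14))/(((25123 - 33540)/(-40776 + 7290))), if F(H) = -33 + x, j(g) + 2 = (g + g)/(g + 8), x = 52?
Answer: 33486/443 ≈ 75.589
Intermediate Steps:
j(g) = -2 + 2*g/(8 + g) (j(g) = -2 + (g + g)/(g + 8) = -2 + (2*g)/(8 + g) = -2 + 2*g/(8 + g))
F(H) = 19 (F(H) = -33 + 52 = 19)
F(j(14))/(((25123 - 33540)/(-40776 + 7290))) = 19/(((25123 - 33540)/(-40776 + 7290))) = 19/((-8417/(-33486))) = 19/((-8417*(-1/33486))) = 19/(8417/33486) = 19*(33486/8417) = 33486/443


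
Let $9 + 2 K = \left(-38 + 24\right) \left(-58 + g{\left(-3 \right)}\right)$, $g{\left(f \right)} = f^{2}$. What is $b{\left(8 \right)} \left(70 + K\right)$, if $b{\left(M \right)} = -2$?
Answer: $-817$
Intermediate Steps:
$K = \frac{677}{2}$ ($K = - \frac{9}{2} + \frac{\left(-38 + 24\right) \left(-58 + \left(-3\right)^{2}\right)}{2} = - \frac{9}{2} + \frac{\left(-14\right) \left(-58 + 9\right)}{2} = - \frac{9}{2} + \frac{\left(-14\right) \left(-49\right)}{2} = - \frac{9}{2} + \frac{1}{2} \cdot 686 = - \frac{9}{2} + 343 = \frac{677}{2} \approx 338.5$)
$b{\left(8 \right)} \left(70 + K\right) = - 2 \left(70 + \frac{677}{2}\right) = \left(-2\right) \frac{817}{2} = -817$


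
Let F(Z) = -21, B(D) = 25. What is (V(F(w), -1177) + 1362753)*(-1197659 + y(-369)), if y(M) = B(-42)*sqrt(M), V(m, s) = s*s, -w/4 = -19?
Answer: -3291265140038 + 206106150*I*sqrt(41) ≈ -3.2913e+12 + 1.3197e+9*I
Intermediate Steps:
w = 76 (w = -4*(-19) = 76)
V(m, s) = s**2
y(M) = 25*sqrt(M)
(V(F(w), -1177) + 1362753)*(-1197659 + y(-369)) = ((-1177)**2 + 1362753)*(-1197659 + 25*sqrt(-369)) = (1385329 + 1362753)*(-1197659 + 25*(3*I*sqrt(41))) = 2748082*(-1197659 + 75*I*sqrt(41)) = -3291265140038 + 206106150*I*sqrt(41)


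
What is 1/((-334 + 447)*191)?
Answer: 1/21583 ≈ 4.6333e-5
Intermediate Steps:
1/((-334 + 447)*191) = 1/(113*191) = 1/21583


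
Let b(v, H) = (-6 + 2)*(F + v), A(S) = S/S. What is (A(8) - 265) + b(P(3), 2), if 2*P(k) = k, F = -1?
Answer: -266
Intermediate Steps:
P(k) = k/2
A(S) = 1
b(v, H) = 4 - 4*v (b(v, H) = (-6 + 2)*(-1 + v) = -4*(-1 + v) = 4 - 4*v)
(A(8) - 265) + b(P(3), 2) = (1 - 265) + (4 - 2*3) = -264 + (4 - 4*3/2) = -264 + (4 - 6) = -264 - 2 = -266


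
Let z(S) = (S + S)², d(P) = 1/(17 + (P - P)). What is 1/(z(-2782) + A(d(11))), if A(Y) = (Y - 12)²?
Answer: 289/8946930953 ≈ 3.2302e-8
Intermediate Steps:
d(P) = 1/17 (d(P) = 1/(17 + 0) = 1/17)
z(S) = 4*S² (z(S) = (2*S)² = 4*S²)
A(Y) = (-12 + Y)²
1/(z(-2782) + A(d(11))) = 1/(4*(-2782)² + (-12 + 1/17)²) = 1/(4*7739524 + (-203/17)²) = 1/(30958096 + 41209/289) = 1/(8946930953/289) = 289/8946930953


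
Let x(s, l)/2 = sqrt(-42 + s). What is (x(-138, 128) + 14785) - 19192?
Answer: -4407 + 12*I*sqrt(5) ≈ -4407.0 + 26.833*I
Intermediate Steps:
x(s, l) = 2*sqrt(-42 + s)
(x(-138, 128) + 14785) - 19192 = (2*sqrt(-42 - 138) + 14785) - 19192 = (2*sqrt(-180) + 14785) - 19192 = (2*(6*I*sqrt(5)) + 14785) - 19192 = (12*I*sqrt(5) + 14785) - 19192 = (14785 + 12*I*sqrt(5)) - 19192 = -4407 + 12*I*sqrt(5)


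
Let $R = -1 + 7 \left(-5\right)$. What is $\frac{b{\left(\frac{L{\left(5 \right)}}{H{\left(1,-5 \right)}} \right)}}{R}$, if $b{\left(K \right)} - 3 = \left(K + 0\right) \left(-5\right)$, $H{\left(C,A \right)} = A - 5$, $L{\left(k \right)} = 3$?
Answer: $- \frac{1}{8} \approx -0.125$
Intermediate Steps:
$H{\left(C,A \right)} = -5 + A$
$b{\left(K \right)} = 3 - 5 K$ ($b{\left(K \right)} = 3 + \left(K + 0\right) \left(-5\right) = 3 + K \left(-5\right) = 3 - 5 K$)
$R = -36$ ($R = -1 - 35 = -36$)
$\frac{b{\left(\frac{L{\left(5 \right)}}{H{\left(1,-5 \right)}} \right)}}{R} = \frac{3 - 5 \frac{3}{-5 - 5}}{-36} = \left(3 - 5 \frac{3}{-10}\right) \left(- \frac{1}{36}\right) = \left(3 - 5 \cdot 3 \left(- \frac{1}{10}\right)\right) \left(- \frac{1}{36}\right) = \left(3 - - \frac{3}{2}\right) \left(- \frac{1}{36}\right) = \left(3 + \frac{3}{2}\right) \left(- \frac{1}{36}\right) = \frac{9}{2} \left(- \frac{1}{36}\right) = - \frac{1}{8}$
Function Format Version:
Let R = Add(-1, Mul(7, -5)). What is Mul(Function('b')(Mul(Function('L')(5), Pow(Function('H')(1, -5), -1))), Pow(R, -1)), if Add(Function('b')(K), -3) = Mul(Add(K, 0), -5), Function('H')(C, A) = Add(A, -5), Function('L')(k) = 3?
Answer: Rational(-1, 8) ≈ -0.12500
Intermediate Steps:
Function('H')(C, A) = Add(-5, A)
Function('b')(K) = Add(3, Mul(-5, K)) (Function('b')(K) = Add(3, Mul(Add(K, 0), -5)) = Add(3, Mul(K, -5)) = Add(3, Mul(-5, K)))
R = -36 (R = Add(-1, -35) = -36)
Mul(Function('b')(Mul(Function('L')(5), Pow(Function('H')(1, -5), -1))), Pow(R, -1)) = Mul(Add(3, Mul(-5, Mul(3, Pow(Add(-5, -5), -1)))), Pow(-36, -1)) = Mul(Add(3, Mul(-5, Mul(3, Pow(-10, -1)))), Rational(-1, 36)) = Mul(Add(3, Mul(-5, Mul(3, Rational(-1, 10)))), Rational(-1, 36)) = Mul(Add(3, Mul(-5, Rational(-3, 10))), Rational(-1, 36)) = Mul(Add(3, Rational(3, 2)), Rational(-1, 36)) = Mul(Rational(9, 2), Rational(-1, 36)) = Rational(-1, 8)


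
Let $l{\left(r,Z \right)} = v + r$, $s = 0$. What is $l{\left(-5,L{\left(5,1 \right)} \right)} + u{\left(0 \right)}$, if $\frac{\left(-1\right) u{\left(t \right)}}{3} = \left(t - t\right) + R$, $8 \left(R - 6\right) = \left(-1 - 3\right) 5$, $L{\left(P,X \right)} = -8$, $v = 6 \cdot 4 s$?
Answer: $- \frac{31}{2} \approx -15.5$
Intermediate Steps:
$v = 0$ ($v = 6 \cdot 4 \cdot 0 = 24 \cdot 0 = 0$)
$R = \frac{7}{2}$ ($R = 6 + \frac{\left(-1 - 3\right) 5}{8} = 6 + \frac{\left(-4\right) 5}{8} = 6 + \frac{1}{8} \left(-20\right) = 6 - \frac{5}{2} = \frac{7}{2} \approx 3.5$)
$u{\left(t \right)} = - \frac{21}{2}$ ($u{\left(t \right)} = - 3 \left(\left(t - t\right) + \frac{7}{2}\right) = - 3 \left(0 + \frac{7}{2}\right) = \left(-3\right) \frac{7}{2} = - \frac{21}{2}$)
$l{\left(r,Z \right)} = r$ ($l{\left(r,Z \right)} = 0 + r = r$)
$l{\left(-5,L{\left(5,1 \right)} \right)} + u{\left(0 \right)} = -5 - \frac{21}{2} = - \frac{31}{2}$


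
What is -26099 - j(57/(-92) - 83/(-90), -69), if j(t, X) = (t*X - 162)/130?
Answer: -203561227/7800 ≈ -26098.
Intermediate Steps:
j(t, X) = -81/65 + X*t/130 (j(t, X) = (X*t - 162)*(1/130) = (-162 + X*t)*(1/130) = -81/65 + X*t/130)
-26099 - j(57/(-92) - 83/(-90), -69) = -26099 - (-81/65 + (1/130)*(-69)*(57/(-92) - 83/(-90))) = -26099 - (-81/65 + (1/130)*(-69)*(57*(-1/92) - 83*(-1/90))) = -26099 - (-81/65 + (1/130)*(-69)*(-57/92 + 83/90)) = -26099 - (-81/65 + (1/130)*(-69)*(1253/4140)) = -26099 - (-81/65 - 1253/7800) = -26099 - 1*(-10973/7800) = -26099 + 10973/7800 = -203561227/7800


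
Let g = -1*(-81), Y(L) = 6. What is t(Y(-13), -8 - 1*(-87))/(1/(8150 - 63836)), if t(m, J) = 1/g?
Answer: -18562/27 ≈ -687.48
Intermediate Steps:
g = 81
t(m, J) = 1/81
t(Y(-13), -8 - 1*(-87))/(1/(8150 - 63836)) = 1/(81*(1/(8150 - 63836))) = 1/(81*(1/(-55686))) = 1/(81*(-1/55686)) = (1/81)*(-55686) = -18562/27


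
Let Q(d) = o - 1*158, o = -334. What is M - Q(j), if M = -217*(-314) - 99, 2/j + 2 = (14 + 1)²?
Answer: 68531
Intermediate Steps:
j = 2/223 (j = 2/(-2 + (14 + 1)²) = 2/(-2 + 15²) = 2/(-2 + 225) = 2/223 ≈ 0.0089686)
Q(d) = -492 (Q(d) = -334 - 1*158 = -334 - 158 = -492)
M = 68039 (M = 68138 - 99 = 68039)
M - Q(j) = 68039 - 1*(-492) = 68039 + 492 = 68531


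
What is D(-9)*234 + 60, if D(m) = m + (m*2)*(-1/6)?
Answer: -1344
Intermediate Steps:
D(m) = 2*m/3 (D(m) = m + (2*m)*(-1*⅙) = m + (2*m)*(-⅙) = m - m/3 = 2*m/3)
D(-9)*234 + 60 = ((⅔)*(-9))*234 + 60 = -6*234 + 60 = -1404 + 60 = -1344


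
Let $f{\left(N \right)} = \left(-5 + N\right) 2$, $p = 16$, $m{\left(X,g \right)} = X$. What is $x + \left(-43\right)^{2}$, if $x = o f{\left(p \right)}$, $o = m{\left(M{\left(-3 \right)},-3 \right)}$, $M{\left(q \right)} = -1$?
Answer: $1827$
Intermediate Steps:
$f{\left(N \right)} = -10 + 2 N$
$o = -1$
$x = -22$ ($x = - (-10 + 2 \cdot 16) = - (-10 + 32) = \left(-1\right) 22 = -22$)
$x + \left(-43\right)^{2} = -22 + \left(-43\right)^{2} = -22 + 1849 = 1827$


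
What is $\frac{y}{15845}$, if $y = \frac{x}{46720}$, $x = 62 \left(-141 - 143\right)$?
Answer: $- \frac{2201}{92534800} \approx -2.3786 \cdot 10^{-5}$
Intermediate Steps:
$x = -17608$ ($x = 62 \left(-284\right) = -17608$)
$y = - \frac{2201}{5840}$ ($y = - \frac{17608}{46720} = \left(-17608\right) \frac{1}{46720} = - \frac{2201}{5840} \approx -0.37688$)
$\frac{y}{15845} = - \frac{2201}{5840 \cdot 15845} = \left(- \frac{2201}{5840}\right) \frac{1}{15845} = - \frac{2201}{92534800}$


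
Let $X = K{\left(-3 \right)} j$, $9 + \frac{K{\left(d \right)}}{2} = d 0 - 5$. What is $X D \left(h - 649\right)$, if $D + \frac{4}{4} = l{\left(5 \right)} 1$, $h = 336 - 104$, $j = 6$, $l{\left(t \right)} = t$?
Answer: $280224$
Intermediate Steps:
$h = 232$
$K{\left(d \right)} = -28$ ($K{\left(d \right)} = -18 + 2 \left(d 0 - 5\right) = -18 + 2 \left(0 - 5\right) = -18 + 2 \left(-5\right) = -18 - 10 = -28$)
$X = -168$ ($X = \left(-28\right) 6 = -168$)
$D = 4$ ($D = -1 + 5 \cdot 1 = -1 + 5 = 4$)
$X D \left(h - 649\right) = \left(-168\right) 4 \left(232 - 649\right) = \left(-672\right) \left(-417\right) = 280224$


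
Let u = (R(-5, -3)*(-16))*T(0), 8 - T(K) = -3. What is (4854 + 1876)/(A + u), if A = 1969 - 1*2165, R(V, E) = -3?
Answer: 3365/166 ≈ 20.271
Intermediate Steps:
T(K) = 11 (T(K) = 8 - 1*(-3) = 8 + 3 = 11)
A = -196 (A = 1969 - 2165 = -196)
u = 528 (u = -3*(-16)*11 = 48*11 = 528)
(4854 + 1876)/(A + u) = (4854 + 1876)/(-196 + 528) = 6730/332 = 6730*(1/332) = 3365/166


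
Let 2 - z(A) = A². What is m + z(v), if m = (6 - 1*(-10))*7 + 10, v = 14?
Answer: -72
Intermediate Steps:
z(A) = 2 - A²
m = 122 (m = (6 + 10)*7 + 10 = 16*7 + 10 = 112 + 10 = 122)
m + z(v) = 122 + (2 - 1*14²) = 122 + (2 - 1*196) = 122 + (2 - 196) = 122 - 194 = -72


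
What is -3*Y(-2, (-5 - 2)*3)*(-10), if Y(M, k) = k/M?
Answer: 315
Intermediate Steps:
-3*Y(-2, (-5 - 2)*3)*(-10) = -3*(-5 - 2)*3/(-2)*(-10) = -3*(-7*3)*(-1)/2*(-10) = -(-63)*(-1)/2*(-10) = -3*21/2*(-10) = -63/2*(-10) = 315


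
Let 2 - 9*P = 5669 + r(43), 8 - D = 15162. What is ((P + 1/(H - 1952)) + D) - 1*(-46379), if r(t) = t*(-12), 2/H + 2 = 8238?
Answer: 82132133064/2679445 ≈ 30653.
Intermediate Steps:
H = 1/4118 (H = 2/(-2 + 8238) = 2/8236 = 2*(1/8236) = 1/4118 ≈ 0.00024284)
D = -15154 (D = 8 - 1*15162 = 8 - 15162 = -15154)
r(t) = -12*t
P = -1717/3 (P = 2/9 - (5669 - 12*43)/9 = 2/9 - (5669 - 516)/9 = 2/9 - ⅑*5153 = 2/9 - 5153/9 = -1717/3 ≈ -572.33)
((P + 1/(H - 1952)) + D) - 1*(-46379) = ((-1717/3 + 1/(1/4118 - 1952)) - 15154) - 1*(-46379) = ((-1717/3 + 1/(-8038335/4118)) - 15154) + 46379 = ((-1717/3 - 4118/8038335) - 15154) + 46379 = (-1533537061/2679445 - 15154) + 46379 = -42137846591/2679445 + 46379 = 82132133064/2679445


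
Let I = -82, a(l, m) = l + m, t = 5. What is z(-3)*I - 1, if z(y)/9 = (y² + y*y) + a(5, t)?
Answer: -20665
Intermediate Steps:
z(y) = 90 + 18*y² (z(y) = 9*((y² + y*y) + (5 + 5)) = 9*((y² + y²) + 10) = 9*(2*y² + 10) = 9*(10 + 2*y²) = 90 + 18*y²)
z(-3)*I - 1 = (90 + 18*(-3)²)*(-82) - 1 = (90 + 18*9)*(-82) - 1 = (90 + 162)*(-82) - 1 = 252*(-82) - 1 = -20664 - 1 = -20665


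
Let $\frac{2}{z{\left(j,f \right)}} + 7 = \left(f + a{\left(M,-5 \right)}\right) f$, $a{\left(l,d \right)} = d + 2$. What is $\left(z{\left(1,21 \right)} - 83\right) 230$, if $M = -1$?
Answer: $- \frac{7081930}{371} \approx -19089.0$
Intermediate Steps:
$a{\left(l,d \right)} = 2 + d$
$z{\left(j,f \right)} = \frac{2}{-7 + f \left(-3 + f\right)}$ ($z{\left(j,f \right)} = \frac{2}{-7 + \left(f + \left(2 - 5\right)\right) f} = \frac{2}{-7 + \left(f - 3\right) f} = \frac{2}{-7 + \left(-3 + f\right) f} = \frac{2}{-7 + f \left(-3 + f\right)}$)
$\left(z{\left(1,21 \right)} - 83\right) 230 = \left(\frac{2}{-7 + 21^{2} - 63} - 83\right) 230 = \left(\frac{2}{-7 + 441 - 63} - 83\right) 230 = \left(\frac{2}{371} - 83\right) 230 = \left(- \frac{30791}{371}\right) 230 = - \frac{7081930}{371}$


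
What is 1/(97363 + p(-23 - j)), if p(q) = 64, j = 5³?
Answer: 1/97427 ≈ 1.0264e-5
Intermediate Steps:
j = 125
1/(97363 + p(-23 - j)) = 1/(97363 + 64) = 1/97427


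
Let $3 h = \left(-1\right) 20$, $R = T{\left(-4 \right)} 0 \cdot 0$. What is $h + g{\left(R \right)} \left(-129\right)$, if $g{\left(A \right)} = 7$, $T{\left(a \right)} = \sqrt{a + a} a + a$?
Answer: $- \frac{2729}{3} \approx -909.67$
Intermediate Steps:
$T{\left(a \right)} = a + \sqrt{2} a^{\frac{3}{2}}$ ($T{\left(a \right)} = \sqrt{2 a} a + a = \sqrt{2} \sqrt{a} a + a = \sqrt{2} a^{\frac{3}{2}} + a = a + \sqrt{2} a^{\frac{3}{2}}$)
$R = 0$ ($R = \left(-4 + \sqrt{2} \left(-4\right)^{\frac{3}{2}}\right) 0 \cdot 0 = \left(-4 + \sqrt{2} \left(- 8 i\right)\right) 0 \cdot 0 = \left(-4 - 8 i \sqrt{2}\right) 0 \cdot 0 = 0 \cdot 0 = 0$)
$h = - \frac{20}{3}$ ($h = \frac{\left(-1\right) 20}{3} = \frac{1}{3} \left(-20\right) = - \frac{20}{3} \approx -6.6667$)
$h + g{\left(R \right)} \left(-129\right) = - \frac{20}{3} + 7 \left(-129\right) = - \frac{20}{3} - 903 = - \frac{2729}{3}$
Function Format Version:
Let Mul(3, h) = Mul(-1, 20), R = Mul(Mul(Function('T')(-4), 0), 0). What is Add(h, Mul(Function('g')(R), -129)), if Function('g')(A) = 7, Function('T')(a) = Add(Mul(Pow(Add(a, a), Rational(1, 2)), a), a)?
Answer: Rational(-2729, 3) ≈ -909.67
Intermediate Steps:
Function('T')(a) = Add(a, Mul(Pow(2, Rational(1, 2)), Pow(a, Rational(3, 2)))) (Function('T')(a) = Add(Mul(Pow(Mul(2, a), Rational(1, 2)), a), a) = Add(Mul(Mul(Pow(2, Rational(1, 2)), Pow(a, Rational(1, 2))), a), a) = Add(Mul(Pow(2, Rational(1, 2)), Pow(a, Rational(3, 2))), a) = Add(a, Mul(Pow(2, Rational(1, 2)), Pow(a, Rational(3, 2)))))
R = 0 (R = Mul(Mul(Add(-4, Mul(Pow(2, Rational(1, 2)), Pow(-4, Rational(3, 2)))), 0), 0) = Mul(Mul(Add(-4, Mul(Pow(2, Rational(1, 2)), Mul(-8, I))), 0), 0) = Mul(Mul(Add(-4, Mul(-8, I, Pow(2, Rational(1, 2)))), 0), 0) = Mul(0, 0) = 0)
h = Rational(-20, 3) (h = Mul(Rational(1, 3), Mul(-1, 20)) = Mul(Rational(1, 3), -20) = Rational(-20, 3) ≈ -6.6667)
Add(h, Mul(Function('g')(R), -129)) = Add(Rational(-20, 3), Mul(7, -129)) = Add(Rational(-20, 3), -903) = Rational(-2729, 3)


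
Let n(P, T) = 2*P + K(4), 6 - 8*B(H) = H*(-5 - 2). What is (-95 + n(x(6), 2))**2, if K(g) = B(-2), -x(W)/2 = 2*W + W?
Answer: 28224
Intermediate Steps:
x(W) = -6*W (x(W) = -2*(2*W + W) = -6*W)
B(H) = 3/4 + 7*H/8 (B(H) = 3/4 - H*(-5 - 2)/8 = 3/4 - H*(-7)/8 = 3/4 - (-7)*H/8 = 3/4 + 7*H/8)
K(g) = -1 (K(g) = 3/4 + (7/8)*(-2) = 3/4 - 7/4 = -1)
n(P, T) = -1 + 2*P (n(P, T) = 2*P - 1 = -1 + 2*P)
(-95 + n(x(6), 2))**2 = (-95 + (-1 + 2*(-6*6)))**2 = (-95 + (-1 + 2*(-36)))**2 = (-95 + (-1 - 72))**2 = (-95 - 73)**2 = (-168)**2 = 28224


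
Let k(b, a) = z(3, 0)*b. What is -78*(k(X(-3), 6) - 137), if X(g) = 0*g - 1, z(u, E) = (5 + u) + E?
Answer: 11310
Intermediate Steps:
z(u, E) = 5 + E + u
X(g) = -1 (X(g) = 0 - 1 = -1)
k(b, a) = 8*b (k(b, a) = (5 + 0 + 3)*b = 8*b)
-78*(k(X(-3), 6) - 137) = -78*(8*(-1) - 137) = -78*(-8 - 137) = -78*(-145) = 11310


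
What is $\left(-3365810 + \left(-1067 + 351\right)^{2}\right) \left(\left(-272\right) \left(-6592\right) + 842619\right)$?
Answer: $-7519895368022$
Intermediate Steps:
$\left(-3365810 + \left(-1067 + 351\right)^{2}\right) \left(\left(-272\right) \left(-6592\right) + 842619\right) = \left(-3365810 + \left(-716\right)^{2}\right) \left(1793024 + 842619\right) = \left(-3365810 + 512656\right) 2635643 = \left(-2853154\right) 2635643 = -7519895368022$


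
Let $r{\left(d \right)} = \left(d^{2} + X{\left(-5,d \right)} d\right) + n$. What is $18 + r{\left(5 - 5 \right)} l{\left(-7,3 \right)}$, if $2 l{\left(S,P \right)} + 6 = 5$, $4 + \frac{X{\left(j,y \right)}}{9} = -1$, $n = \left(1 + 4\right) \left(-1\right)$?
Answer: $\frac{41}{2} \approx 20.5$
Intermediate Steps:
$n = -5$ ($n = 5 \left(-1\right) = -5$)
$X{\left(j,y \right)} = -45$ ($X{\left(j,y \right)} = -36 + 9 \left(-1\right) = -36 - 9 = -45$)
$l{\left(S,P \right)} = - \frac{1}{2}$ ($l{\left(S,P \right)} = -3 + \frac{1}{2} \cdot 5 = -3 + \frac{5}{2} = - \frac{1}{2}$)
$r{\left(d \right)} = -5 + d^{2} - 45 d$ ($r{\left(d \right)} = \left(d^{2} - 45 d\right) - 5 = -5 + d^{2} - 45 d$)
$18 + r{\left(5 - 5 \right)} l{\left(-7,3 \right)} = 18 + \left(-5 + \left(5 - 5\right)^{2} - 45 \left(5 - 5\right)\right) \left(- \frac{1}{2}\right) = 18 + \left(-5 + 0^{2} - 0\right) \left(- \frac{1}{2}\right) = 18 + \left(-5 + 0 + 0\right) \left(- \frac{1}{2}\right) = 18 - - \frac{5}{2} = 18 + \frac{5}{2} = \frac{41}{2}$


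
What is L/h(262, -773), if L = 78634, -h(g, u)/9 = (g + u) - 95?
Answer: 39317/2727 ≈ 14.418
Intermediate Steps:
h(g, u) = 855 - 9*g - 9*u (h(g, u) = -9*((g + u) - 95) = -9*(-95 + g + u) = 855 - 9*g - 9*u)
L/h(262, -773) = 78634/(855 - 9*262 - 9*(-773)) = 78634/(855 - 2358 + 6957) = 78634/5454 = 78634*(1/5454) = 39317/2727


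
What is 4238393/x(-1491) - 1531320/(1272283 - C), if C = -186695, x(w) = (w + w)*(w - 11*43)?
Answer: -464113345501/1424120097624 ≈ -0.32589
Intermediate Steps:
x(w) = 2*w*(-473 + w) (x(w) = (2*w)*(w - 473) = (2*w)*(-473 + w) = 2*w*(-473 + w))
4238393/x(-1491) - 1531320/(1272283 - C) = 4238393/((2*(-1491)*(-473 - 1491))) - 1531320/(1272283 - 1*(-186695)) = 4238393/((2*(-1491)*(-1964))) - 1531320/(1272283 + 186695) = 4238393/5856648 - 1531320/1458978 = 4238393*(1/5856648) - 1531320*1/1458978 = 4238393/5856648 - 255220/243163 = -464113345501/1424120097624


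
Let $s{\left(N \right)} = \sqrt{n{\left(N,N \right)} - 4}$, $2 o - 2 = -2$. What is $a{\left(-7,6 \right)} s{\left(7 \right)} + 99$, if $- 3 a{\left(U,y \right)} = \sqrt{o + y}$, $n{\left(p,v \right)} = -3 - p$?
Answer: $99 - \frac{2 i \sqrt{21}}{3} \approx 99.0 - 3.055 i$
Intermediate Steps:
$o = 0$ ($o = 1 + \frac{1}{2} \left(-2\right) = 1 - 1 = 0$)
$a{\left(U,y \right)} = - \frac{\sqrt{y}}{3}$ ($a{\left(U,y \right)} = - \frac{\sqrt{0 + y}}{3} = - \frac{\sqrt{y}}{3}$)
$s{\left(N \right)} = \sqrt{-7 - N}$ ($s{\left(N \right)} = \sqrt{\left(-3 - N\right) - 4} = \sqrt{-7 - N}$)
$a{\left(-7,6 \right)} s{\left(7 \right)} + 99 = - \frac{\sqrt{6}}{3} \sqrt{-7 - 7} + 99 = - \frac{\sqrt{6}}{3} \sqrt{-14} + 99 = - \frac{\sqrt{6}}{3} i \sqrt{14} + 99 = - \frac{2 i \sqrt{21}}{3} + 99 = 99 - \frac{2 i \sqrt{21}}{3}$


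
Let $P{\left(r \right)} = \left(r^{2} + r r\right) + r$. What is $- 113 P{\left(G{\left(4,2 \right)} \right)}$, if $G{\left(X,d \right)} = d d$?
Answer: $-4068$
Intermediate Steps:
$G{\left(X,d \right)} = d^{2}$
$P{\left(r \right)} = r + 2 r^{2}$ ($P{\left(r \right)} = \left(r^{2} + r^{2}\right) + r = 2 r^{2} + r = r + 2 r^{2}$)
$- 113 P{\left(G{\left(4,2 \right)} \right)} = - 113 \cdot 2^{2} \left(1 + 2 \cdot 2^{2}\right) = - 113 \cdot 4 \left(1 + 2 \cdot 4\right) = - 113 \cdot 4 \left(1 + 8\right) = - 113 \cdot 4 \cdot 9 = \left(-113\right) 36 = -4068$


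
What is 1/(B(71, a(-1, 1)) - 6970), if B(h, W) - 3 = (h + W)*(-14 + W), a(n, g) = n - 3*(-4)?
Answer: -1/7213 ≈ -0.00013864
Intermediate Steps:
a(n, g) = 12 + n (a(n, g) = n + 12 = 12 + n)
B(h, W) = 3 + (-14 + W)*(W + h) (B(h, W) = 3 + (h + W)*(-14 + W) = 3 + (W + h)*(-14 + W) = 3 + (-14 + W)*(W + h))
1/(B(71, a(-1, 1)) - 6970) = 1/((3 + (12 - 1)**2 - 14*(12 - 1) - 14*71 + (12 - 1)*71) - 6970) = 1/((3 + 11**2 - 14*11 - 994 + 11*71) - 6970) = 1/((3 + 121 - 154 - 994 + 781) - 6970) = 1/(-243 - 6970) = 1/(-7213) = -1/7213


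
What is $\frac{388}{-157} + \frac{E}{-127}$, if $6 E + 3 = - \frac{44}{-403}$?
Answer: $- \frac{118966463}{48212502} \approx -2.4675$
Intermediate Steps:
$E = - \frac{1165}{2418}$ ($E = - \frac{1}{2} + \frac{\left(-44\right) \frac{1}{-403}}{6} = - \frac{1}{2} + \frac{\left(-44\right) \left(- \frac{1}{403}\right)}{6} = - \frac{1}{2} + \frac{1}{6} \cdot \frac{44}{403} = - \frac{1}{2} + \frac{22}{1209} = - \frac{1165}{2418} \approx -0.4818$)
$\frac{388}{-157} + \frac{E}{-127} = \frac{388}{-157} - \frac{1165}{2418 \left(-127\right)} = 388 \left(- \frac{1}{157}\right) - - \frac{1165}{307086} = - \frac{388}{157} + \frac{1165}{307086} = - \frac{118966463}{48212502}$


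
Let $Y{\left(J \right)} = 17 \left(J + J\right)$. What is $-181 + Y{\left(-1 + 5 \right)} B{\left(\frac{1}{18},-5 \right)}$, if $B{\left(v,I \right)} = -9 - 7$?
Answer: $-2357$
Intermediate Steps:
$Y{\left(J \right)} = 34 J$ ($Y{\left(J \right)} = 17 \cdot 2 J = 34 J$)
$B{\left(v,I \right)} = -16$
$-181 + Y{\left(-1 + 5 \right)} B{\left(\frac{1}{18},-5 \right)} = -181 + 34 \left(-1 + 5\right) \left(-16\right) = -181 + 34 \cdot 4 \left(-16\right) = -181 + 136 \left(-16\right) = -181 - 2176 = -2357$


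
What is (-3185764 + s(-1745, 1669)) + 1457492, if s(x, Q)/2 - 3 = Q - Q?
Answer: -1728266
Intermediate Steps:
s(x, Q) = 6 (s(x, Q) = 6 + 2*(Q - Q) = 6 + 2*0 = 6 + 0 = 6)
(-3185764 + s(-1745, 1669)) + 1457492 = (-3185764 + 6) + 1457492 = -3185758 + 1457492 = -1728266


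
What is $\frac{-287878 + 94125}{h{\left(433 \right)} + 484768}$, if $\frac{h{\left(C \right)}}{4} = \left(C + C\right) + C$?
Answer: $- \frac{193753}{489964} \approx -0.39544$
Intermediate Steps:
$h{\left(C \right)} = 12 C$ ($h{\left(C \right)} = 4 \left(\left(C + C\right) + C\right) = 4 \left(2 C + C\right) = 4 \cdot 3 C = 12 C$)
$\frac{-287878 + 94125}{h{\left(433 \right)} + 484768} = \frac{-287878 + 94125}{12 \cdot 433 + 484768} = - \frac{193753}{5196 + 484768} = - \frac{193753}{489964}$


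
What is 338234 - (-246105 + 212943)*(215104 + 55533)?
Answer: 8975202428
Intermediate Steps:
338234 - (-246105 + 212943)*(215104 + 55533) = 338234 - (-33162)*270637 = 338234 - 1*(-8974864194) = 338234 + 8974864194 = 8975202428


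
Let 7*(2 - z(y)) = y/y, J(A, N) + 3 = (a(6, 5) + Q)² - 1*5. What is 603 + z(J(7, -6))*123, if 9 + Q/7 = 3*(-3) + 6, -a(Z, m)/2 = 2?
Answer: 5820/7 ≈ 831.43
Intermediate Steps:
a(Z, m) = -4 (a(Z, m) = -2*2 = -4)
Q = -84 (Q = -63 + 7*(3*(-3) + 6) = -63 + 7*(-9 + 6) = -63 + 7*(-3) = -63 - 21 = -84)
J(A, N) = 7736 (J(A, N) = -3 + ((-4 - 84)² - 1*5) = -3 + ((-88)² - 5) = -3 + (7744 - 5) = -3 + 7739 = 7736)
z(y) = 13/7 (z(y) = 2 - y/(7*y) = 2 - ⅐*1 = 2 - ⅐ = 13/7)
603 + z(J(7, -6))*123 = 603 + (13/7)*123 = 603 + 1599/7 = 5820/7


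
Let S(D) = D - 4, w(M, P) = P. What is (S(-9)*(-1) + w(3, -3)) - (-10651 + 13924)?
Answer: -3263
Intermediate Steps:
S(D) = -4 + D
(S(-9)*(-1) + w(3, -3)) - (-10651 + 13924) = ((-4 - 9)*(-1) - 3) - (-10651 + 13924) = (-13*(-1) - 3) - 1*3273 = (13 - 3) - 3273 = 10 - 3273 = -3263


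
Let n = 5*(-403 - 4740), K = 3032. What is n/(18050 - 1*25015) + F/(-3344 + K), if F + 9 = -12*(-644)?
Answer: -3049317/144872 ≈ -21.048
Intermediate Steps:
n = -25715 (n = 5*(-5143) = -25715)
F = 7719 (F = -9 - 12*(-644) = -9 + 7728 = 7719)
n/(18050 - 1*25015) + F/(-3344 + K) = -25715/(18050 - 1*25015) + 7719/(-3344 + 3032) = -25715/(18050 - 25015) + 7719/(-312) = -25715/(-6965) + 7719*(-1/312) = -25715*(-1/6965) - 2573/104 = 5143/1393 - 2573/104 = -3049317/144872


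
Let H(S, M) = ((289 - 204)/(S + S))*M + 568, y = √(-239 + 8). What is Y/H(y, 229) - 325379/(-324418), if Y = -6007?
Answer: (-814951208148*I + 6333502235*√231)/(324418*(19465*√231 + 262416*I)) ≈ -3.6539 - 5.2501*I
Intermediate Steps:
y = I*√231 (y = √(-231) = I*√231 ≈ 15.199*I)
H(S, M) = 568 + 85*M/(2*S) (H(S, M) = (85/((2*S)))*M + 568 = (85*(1/(2*S)))*M + 568 = (85/(2*S))*M + 568 = 85*M/(2*S) + 568 = 568 + 85*M/(2*S))
Y/H(y, 229) - 325379/(-324418) = -6007/(568 + (85/2)*229/(I*√231)) - 325379/(-324418) = -6007/(568 + (85/2)*229*(-I*√231/231)) - 325379*(-1/324418) = -6007/(568 - 19465*I*√231/462) + 325379/324418 = 325379/324418 - 6007/(568 - 19465*I*√231/462)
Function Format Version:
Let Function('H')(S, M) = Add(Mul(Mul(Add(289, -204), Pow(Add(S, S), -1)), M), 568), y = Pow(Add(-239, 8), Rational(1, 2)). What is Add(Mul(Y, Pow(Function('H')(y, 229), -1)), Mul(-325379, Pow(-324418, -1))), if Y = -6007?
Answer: Mul(Rational(1, 324418), Pow(Add(Mul(19465, Pow(231, Rational(1, 2))), Mul(262416, I)), -1), Add(Mul(-814951208148, I), Mul(6333502235, Pow(231, Rational(1, 2))))) ≈ Add(-3.6539, Mul(-5.2501, I))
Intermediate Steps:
y = Mul(I, Pow(231, Rational(1, 2))) (y = Pow(-231, Rational(1, 2)) = Mul(I, Pow(231, Rational(1, 2))) ≈ Mul(15.199, I))
Function('H')(S, M) = Add(568, Mul(Rational(85, 2), M, Pow(S, -1))) (Function('H')(S, M) = Add(Mul(Mul(85, Pow(Mul(2, S), -1)), M), 568) = Add(Mul(Mul(85, Mul(Rational(1, 2), Pow(S, -1))), M), 568) = Add(Mul(Mul(Rational(85, 2), Pow(S, -1)), M), 568) = Add(Mul(Rational(85, 2), M, Pow(S, -1)), 568) = Add(568, Mul(Rational(85, 2), M, Pow(S, -1))))
Add(Mul(Y, Pow(Function('H')(y, 229), -1)), Mul(-325379, Pow(-324418, -1))) = Add(Mul(-6007, Pow(Add(568, Mul(Rational(85, 2), 229, Pow(Mul(I, Pow(231, Rational(1, 2))), -1))), -1)), Mul(-325379, Pow(-324418, -1))) = Add(Mul(-6007, Pow(Add(568, Mul(Rational(85, 2), 229, Mul(Rational(-1, 231), I, Pow(231, Rational(1, 2))))), -1)), Mul(-325379, Rational(-1, 324418))) = Add(Mul(-6007, Pow(Add(568, Mul(Rational(-19465, 462), I, Pow(231, Rational(1, 2)))), -1)), Rational(325379, 324418)) = Add(Rational(325379, 324418), Mul(-6007, Pow(Add(568, Mul(Rational(-19465, 462), I, Pow(231, Rational(1, 2)))), -1)))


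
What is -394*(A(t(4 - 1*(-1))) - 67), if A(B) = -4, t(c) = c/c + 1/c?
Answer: 27974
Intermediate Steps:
t(c) = 1 + 1/c
-394*(A(t(4 - 1*(-1))) - 67) = -394*(-4 - 67) = -394*(-71) = 27974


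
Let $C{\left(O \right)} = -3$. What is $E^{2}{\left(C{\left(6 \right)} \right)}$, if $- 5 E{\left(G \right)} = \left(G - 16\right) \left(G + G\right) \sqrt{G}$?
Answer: $- \frac{38988}{25} \approx -1559.5$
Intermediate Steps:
$E{\left(G \right)} = - \frac{2 G^{\frac{3}{2}} \left(-16 + G\right)}{5}$ ($E{\left(G \right)} = - \frac{\left(G - 16\right) \left(G + G\right) \sqrt{G}}{5} = - \frac{\left(-16 + G\right) 2 G \sqrt{G}}{5} = - \frac{2 G \left(-16 + G\right) \sqrt{G}}{5} = - \frac{2 G^{\frac{3}{2}} \left(-16 + G\right)}{5}$)
$E^{2}{\left(C{\left(6 \right)} \right)} = \left(\frac{2 \left(-3\right)^{\frac{3}{2}} \left(16 - -3\right)}{5}\right)^{2} = \left(\frac{2 \left(- 3 i \sqrt{3}\right) \left(16 + 3\right)}{5}\right)^{2} = \left(\frac{2}{5} \left(- 3 i \sqrt{3}\right) 19\right)^{2} = \left(- \frac{114 i \sqrt{3}}{5}\right)^{2} = - \frac{38988}{25}$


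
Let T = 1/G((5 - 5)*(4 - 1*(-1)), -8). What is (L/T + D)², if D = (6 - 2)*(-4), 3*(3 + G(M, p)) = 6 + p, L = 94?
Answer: 1170724/9 ≈ 1.3008e+5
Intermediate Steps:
G(M, p) = -1 + p/3 (G(M, p) = -3 + (6 + p)/3 = -3 + (2 + p/3) = -1 + p/3)
D = -16 (D = 4*(-4) = -16)
T = -3/11 (T = 1/(-1 + (⅓)*(-8)) = 1/(-1 - 8/3) = 1/(-11/3) = -3/11 ≈ -0.27273)
(L/T + D)² = (94/(-3/11) - 16)² = (94*(-11/3) - 16)² = (-1034/3 - 16)² = (-1082/3)² = 1170724/9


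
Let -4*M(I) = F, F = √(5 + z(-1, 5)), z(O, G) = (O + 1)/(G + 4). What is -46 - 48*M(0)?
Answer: -46 + 12*√5 ≈ -19.167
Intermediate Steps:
z(O, G) = (1 + O)/(4 + G)
F = √5 (F = √(5 + (1 - 1)/(4 + 5)) = √(5 + 0/9) = √(5 + (⅑)*0) = √(5 + 0) = √5 ≈ 2.2361)
M(I) = -√5/4
-46 - 48*M(0) = -46 - (-12)*√5 = -46 + 12*√5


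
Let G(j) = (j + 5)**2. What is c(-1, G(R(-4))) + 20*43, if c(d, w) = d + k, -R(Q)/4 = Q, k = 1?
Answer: 860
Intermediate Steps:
R(Q) = -4*Q
G(j) = (5 + j)**2
c(d, w) = 1 + d (c(d, w) = d + 1 = 1 + d)
c(-1, G(R(-4))) + 20*43 = (1 - 1) + 20*43 = 0 + 860 = 860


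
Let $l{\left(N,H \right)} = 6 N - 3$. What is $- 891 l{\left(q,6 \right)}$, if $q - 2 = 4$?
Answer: $-29403$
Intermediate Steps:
$q = 6$ ($q = 2 + 4 = 6$)
$l{\left(N,H \right)} = -3 + 6 N$
$- 891 l{\left(q,6 \right)} = - 891 \left(-3 + 6 \cdot 6\right) = - 891 \left(-3 + 36\right) = \left(-891\right) 33 = -29403$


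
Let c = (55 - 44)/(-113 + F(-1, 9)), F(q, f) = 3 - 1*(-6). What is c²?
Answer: 121/10816 ≈ 0.011187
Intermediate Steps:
F(q, f) = 9 (F(q, f) = 3 + 6 = 9)
c = -11/104 (c = (55 - 44)/(-113 + 9) = 11/(-104) = 11*(-1/104) = -11/104 ≈ -0.10577)
c² = (-11/104)² = 121/10816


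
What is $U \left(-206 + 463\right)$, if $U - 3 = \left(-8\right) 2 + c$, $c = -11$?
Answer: $-6168$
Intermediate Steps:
$U = -24$ ($U = 3 - 27 = -24$)
$U \left(-206 + 463\right) = - 24 \left(-206 + 463\right) = \left(-24\right) 257 = -6168$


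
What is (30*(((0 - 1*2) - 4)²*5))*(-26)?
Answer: -140400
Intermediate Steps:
(30*(((0 - 1*2) - 4)²*5))*(-26) = (30*(((0 - 2) - 4)²*5))*(-26) = (30*((-2 - 4)²*5))*(-26) = (30*((-6)²*5))*(-26) = (30*(36*5))*(-26) = (30*180)*(-26) = 5400*(-26) = -140400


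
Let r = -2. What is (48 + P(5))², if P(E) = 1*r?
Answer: 2116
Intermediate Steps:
P(E) = -2 (P(E) = 1*(-2) = -2)
(48 + P(5))² = (48 - 2)² = 46² = 2116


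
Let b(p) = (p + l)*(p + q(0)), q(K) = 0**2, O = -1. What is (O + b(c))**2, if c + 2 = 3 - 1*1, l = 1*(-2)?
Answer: 1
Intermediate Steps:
q(K) = 0
l = -2
c = 0 (c = -2 + (3 - 1*1) = -2 + (3 - 1) = -2 + 2 = 0)
b(p) = p*(-2 + p) (b(p) = (p - 2)*(p + 0) = (-2 + p)*p = p*(-2 + p))
(O + b(c))**2 = (-1 + 0*(-2 + 0))**2 = (-1 + 0*(-2))**2 = (-1 + 0)**2 = (-1)**2 = 1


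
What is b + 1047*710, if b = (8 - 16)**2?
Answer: 743434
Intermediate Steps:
b = 64 (b = (-8)**2 = 64)
b + 1047*710 = 64 + 1047*710 = 64 + 743370 = 743434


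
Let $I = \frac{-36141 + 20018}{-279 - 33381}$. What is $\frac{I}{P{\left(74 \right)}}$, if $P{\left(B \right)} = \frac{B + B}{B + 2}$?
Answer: $\frac{306337}{1245420} \approx 0.24597$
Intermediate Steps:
$P{\left(B \right)} = \frac{2 B}{2 + B}$
$I = \frac{16123}{33660}$ ($I = - \frac{16123}{-33660} = \left(-16123\right) \left(- \frac{1}{33660}\right) = \frac{16123}{33660} \approx 0.479$)
$\frac{I}{P{\left(74 \right)}} = \frac{16123}{33660 \cdot 2 \cdot 74 \frac{1}{2 + 74}} = \frac{16123}{33660 \cdot 2 \cdot 74 \cdot \frac{1}{76}} = \frac{16123}{33660 \cdot \frac{37}{19}} = \frac{16123}{33660} \cdot \frac{19}{37} = \frac{306337}{1245420}$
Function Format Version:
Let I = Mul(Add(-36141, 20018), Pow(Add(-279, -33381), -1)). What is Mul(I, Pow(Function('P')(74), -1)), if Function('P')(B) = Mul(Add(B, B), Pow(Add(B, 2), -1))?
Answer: Rational(306337, 1245420) ≈ 0.24597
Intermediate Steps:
Function('P')(B) = Mul(2, B, Pow(Add(2, B), -1)) (Function('P')(B) = Mul(Mul(2, B), Pow(Add(2, B), -1)) = Mul(2, B, Pow(Add(2, B), -1)))
I = Rational(16123, 33660) (I = Mul(-16123, Pow(-33660, -1)) = Mul(-16123, Rational(-1, 33660)) = Rational(16123, 33660) ≈ 0.47900)
Mul(I, Pow(Function('P')(74), -1)) = Mul(Rational(16123, 33660), Pow(Mul(2, 74, Pow(Add(2, 74), -1)), -1)) = Mul(Rational(16123, 33660), Pow(Mul(2, 74, Pow(76, -1)), -1)) = Mul(Rational(16123, 33660), Pow(Mul(2, 74, Rational(1, 76)), -1)) = Mul(Rational(16123, 33660), Pow(Rational(37, 19), -1)) = Mul(Rational(16123, 33660), Rational(19, 37)) = Rational(306337, 1245420)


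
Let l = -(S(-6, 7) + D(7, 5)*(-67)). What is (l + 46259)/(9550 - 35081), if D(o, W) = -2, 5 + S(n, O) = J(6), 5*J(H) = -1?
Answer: -230651/127655 ≈ -1.8068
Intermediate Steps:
J(H) = -⅕ (J(H) = (⅕)*(-1) = -⅕)
S(n, O) = -26/5 (S(n, O) = -5 - ⅕ = -26/5)
l = -644/5 (l = -(-26/5 - 2*(-67)) = -(-26/5 + 134) = -1*644/5 = -644/5 ≈ -128.80)
(l + 46259)/(9550 - 35081) = (-644/5 + 46259)/(9550 - 35081) = (230651/5)/(-25531) = (230651/5)*(-1/25531) = -230651/127655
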